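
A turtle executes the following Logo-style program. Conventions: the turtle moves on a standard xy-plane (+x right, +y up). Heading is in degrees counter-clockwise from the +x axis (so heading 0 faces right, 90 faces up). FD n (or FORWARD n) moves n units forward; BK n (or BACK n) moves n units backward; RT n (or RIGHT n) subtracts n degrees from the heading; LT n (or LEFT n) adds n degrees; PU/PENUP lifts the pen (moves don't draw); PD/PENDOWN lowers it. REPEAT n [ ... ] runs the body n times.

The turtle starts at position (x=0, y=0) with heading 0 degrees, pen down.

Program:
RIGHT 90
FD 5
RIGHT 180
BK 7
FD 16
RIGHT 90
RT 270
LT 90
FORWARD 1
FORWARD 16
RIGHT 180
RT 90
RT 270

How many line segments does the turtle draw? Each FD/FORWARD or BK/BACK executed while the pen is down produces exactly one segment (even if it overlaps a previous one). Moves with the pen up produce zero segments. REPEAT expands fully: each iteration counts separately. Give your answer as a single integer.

Answer: 5

Derivation:
Executing turtle program step by step:
Start: pos=(0,0), heading=0, pen down
RT 90: heading 0 -> 270
FD 5: (0,0) -> (0,-5) [heading=270, draw]
RT 180: heading 270 -> 90
BK 7: (0,-5) -> (0,-12) [heading=90, draw]
FD 16: (0,-12) -> (0,4) [heading=90, draw]
RT 90: heading 90 -> 0
RT 270: heading 0 -> 90
LT 90: heading 90 -> 180
FD 1: (0,4) -> (-1,4) [heading=180, draw]
FD 16: (-1,4) -> (-17,4) [heading=180, draw]
RT 180: heading 180 -> 0
RT 90: heading 0 -> 270
RT 270: heading 270 -> 0
Final: pos=(-17,4), heading=0, 5 segment(s) drawn
Segments drawn: 5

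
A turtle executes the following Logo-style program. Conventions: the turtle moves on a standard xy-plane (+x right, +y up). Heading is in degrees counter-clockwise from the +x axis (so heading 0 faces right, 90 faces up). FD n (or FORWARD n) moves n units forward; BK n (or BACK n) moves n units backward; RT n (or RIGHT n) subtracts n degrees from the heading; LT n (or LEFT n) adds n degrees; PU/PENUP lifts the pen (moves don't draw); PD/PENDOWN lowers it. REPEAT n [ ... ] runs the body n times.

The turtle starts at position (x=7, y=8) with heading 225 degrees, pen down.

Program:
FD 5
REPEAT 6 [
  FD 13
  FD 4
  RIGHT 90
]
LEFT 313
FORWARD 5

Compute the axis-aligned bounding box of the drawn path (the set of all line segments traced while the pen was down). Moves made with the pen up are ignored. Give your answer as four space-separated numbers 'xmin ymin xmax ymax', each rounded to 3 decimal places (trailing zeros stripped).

Executing turtle program step by step:
Start: pos=(7,8), heading=225, pen down
FD 5: (7,8) -> (3.464,4.464) [heading=225, draw]
REPEAT 6 [
  -- iteration 1/6 --
  FD 13: (3.464,4.464) -> (-5.728,-4.728) [heading=225, draw]
  FD 4: (-5.728,-4.728) -> (-8.556,-7.556) [heading=225, draw]
  RT 90: heading 225 -> 135
  -- iteration 2/6 --
  FD 13: (-8.556,-7.556) -> (-17.749,1.636) [heading=135, draw]
  FD 4: (-17.749,1.636) -> (-20.577,4.464) [heading=135, draw]
  RT 90: heading 135 -> 45
  -- iteration 3/6 --
  FD 13: (-20.577,4.464) -> (-11.385,13.657) [heading=45, draw]
  FD 4: (-11.385,13.657) -> (-8.556,16.485) [heading=45, draw]
  RT 90: heading 45 -> 315
  -- iteration 4/6 --
  FD 13: (-8.556,16.485) -> (0.636,7.293) [heading=315, draw]
  FD 4: (0.636,7.293) -> (3.464,4.464) [heading=315, draw]
  RT 90: heading 315 -> 225
  -- iteration 5/6 --
  FD 13: (3.464,4.464) -> (-5.728,-4.728) [heading=225, draw]
  FD 4: (-5.728,-4.728) -> (-8.556,-7.556) [heading=225, draw]
  RT 90: heading 225 -> 135
  -- iteration 6/6 --
  FD 13: (-8.556,-7.556) -> (-17.749,1.636) [heading=135, draw]
  FD 4: (-17.749,1.636) -> (-20.577,4.464) [heading=135, draw]
  RT 90: heading 135 -> 45
]
LT 313: heading 45 -> 358
FD 5: (-20.577,4.464) -> (-15.58,4.29) [heading=358, draw]
Final: pos=(-15.58,4.29), heading=358, 14 segment(s) drawn

Segment endpoints: x in {-20.577, -17.749, -15.58, -11.385, -8.556, -8.556, -8.556, -5.728, -5.728, 0.636, 3.464, 3.464, 7}, y in {-7.556, -4.728, 1.636, 1.636, 4.29, 4.464, 4.464, 7.293, 8, 13.657, 16.485}
xmin=-20.577, ymin=-7.556, xmax=7, ymax=16.485

Answer: -20.577 -7.556 7 16.485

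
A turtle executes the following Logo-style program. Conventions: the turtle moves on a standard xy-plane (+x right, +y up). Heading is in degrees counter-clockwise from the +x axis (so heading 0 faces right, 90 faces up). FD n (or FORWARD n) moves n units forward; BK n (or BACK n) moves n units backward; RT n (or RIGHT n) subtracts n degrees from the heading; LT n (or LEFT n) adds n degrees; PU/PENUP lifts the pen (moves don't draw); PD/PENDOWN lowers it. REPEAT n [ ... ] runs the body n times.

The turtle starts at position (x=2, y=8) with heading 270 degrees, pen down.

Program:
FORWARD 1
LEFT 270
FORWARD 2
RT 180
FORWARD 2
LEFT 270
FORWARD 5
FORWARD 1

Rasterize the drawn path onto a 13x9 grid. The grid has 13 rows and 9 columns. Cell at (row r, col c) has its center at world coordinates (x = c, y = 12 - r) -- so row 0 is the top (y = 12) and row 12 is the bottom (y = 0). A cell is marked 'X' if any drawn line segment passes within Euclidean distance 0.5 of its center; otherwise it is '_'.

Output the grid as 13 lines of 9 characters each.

Segment 0: (2,8) -> (2,7)
Segment 1: (2,7) -> (-0,7)
Segment 2: (-0,7) -> (2,7)
Segment 3: (2,7) -> (2,2)
Segment 4: (2,2) -> (2,1)

Answer: _________
_________
_________
_________
__X______
XXX______
__X______
__X______
__X______
__X______
__X______
__X______
_________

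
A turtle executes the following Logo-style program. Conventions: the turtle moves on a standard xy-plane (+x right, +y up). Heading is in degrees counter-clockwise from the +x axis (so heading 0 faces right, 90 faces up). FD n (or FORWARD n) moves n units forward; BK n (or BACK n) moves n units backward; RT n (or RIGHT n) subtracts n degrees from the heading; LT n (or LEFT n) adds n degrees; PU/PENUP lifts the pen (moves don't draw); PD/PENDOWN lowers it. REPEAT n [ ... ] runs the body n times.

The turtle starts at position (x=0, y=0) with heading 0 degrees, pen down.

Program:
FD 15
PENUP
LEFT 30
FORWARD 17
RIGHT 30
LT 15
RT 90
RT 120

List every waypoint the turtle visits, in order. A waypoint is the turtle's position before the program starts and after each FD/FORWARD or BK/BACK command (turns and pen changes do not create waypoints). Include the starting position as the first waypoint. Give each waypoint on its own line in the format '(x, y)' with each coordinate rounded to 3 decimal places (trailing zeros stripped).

Answer: (0, 0)
(15, 0)
(29.722, 8.5)

Derivation:
Executing turtle program step by step:
Start: pos=(0,0), heading=0, pen down
FD 15: (0,0) -> (15,0) [heading=0, draw]
PU: pen up
LT 30: heading 0 -> 30
FD 17: (15,0) -> (29.722,8.5) [heading=30, move]
RT 30: heading 30 -> 0
LT 15: heading 0 -> 15
RT 90: heading 15 -> 285
RT 120: heading 285 -> 165
Final: pos=(29.722,8.5), heading=165, 1 segment(s) drawn
Waypoints (3 total):
(0, 0)
(15, 0)
(29.722, 8.5)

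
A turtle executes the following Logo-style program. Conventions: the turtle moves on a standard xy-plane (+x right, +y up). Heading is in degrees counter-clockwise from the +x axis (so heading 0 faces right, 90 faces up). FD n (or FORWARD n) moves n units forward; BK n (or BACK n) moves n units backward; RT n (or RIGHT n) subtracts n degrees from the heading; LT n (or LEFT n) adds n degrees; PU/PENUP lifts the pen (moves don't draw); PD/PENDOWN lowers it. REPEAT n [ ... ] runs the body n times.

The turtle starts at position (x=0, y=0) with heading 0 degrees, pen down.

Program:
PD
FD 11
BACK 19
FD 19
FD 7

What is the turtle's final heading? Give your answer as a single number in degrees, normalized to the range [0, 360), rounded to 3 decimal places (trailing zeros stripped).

Executing turtle program step by step:
Start: pos=(0,0), heading=0, pen down
PD: pen down
FD 11: (0,0) -> (11,0) [heading=0, draw]
BK 19: (11,0) -> (-8,0) [heading=0, draw]
FD 19: (-8,0) -> (11,0) [heading=0, draw]
FD 7: (11,0) -> (18,0) [heading=0, draw]
Final: pos=(18,0), heading=0, 4 segment(s) drawn

Answer: 0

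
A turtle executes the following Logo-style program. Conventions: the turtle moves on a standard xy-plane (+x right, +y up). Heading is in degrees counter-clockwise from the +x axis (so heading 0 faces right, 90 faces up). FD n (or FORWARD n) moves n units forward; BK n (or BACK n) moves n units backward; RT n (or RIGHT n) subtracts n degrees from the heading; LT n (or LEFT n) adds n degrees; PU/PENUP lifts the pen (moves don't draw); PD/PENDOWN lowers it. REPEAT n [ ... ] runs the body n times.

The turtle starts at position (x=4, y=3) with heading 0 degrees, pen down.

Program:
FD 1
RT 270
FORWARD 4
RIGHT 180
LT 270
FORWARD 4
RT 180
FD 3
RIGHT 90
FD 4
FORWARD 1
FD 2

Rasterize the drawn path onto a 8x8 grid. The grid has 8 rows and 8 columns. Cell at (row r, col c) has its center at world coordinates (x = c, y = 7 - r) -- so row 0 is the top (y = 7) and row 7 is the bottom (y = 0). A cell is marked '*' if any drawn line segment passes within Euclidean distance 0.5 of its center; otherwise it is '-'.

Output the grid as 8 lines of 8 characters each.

Segment 0: (4,3) -> (5,3)
Segment 1: (5,3) -> (5,7)
Segment 2: (5,7) -> (1,7)
Segment 3: (1,7) -> (4,7)
Segment 4: (4,7) -> (4,3)
Segment 5: (4,3) -> (4,2)
Segment 6: (4,2) -> (4,0)

Answer: -*****--
----**--
----**--
----**--
----**--
----*---
----*---
----*---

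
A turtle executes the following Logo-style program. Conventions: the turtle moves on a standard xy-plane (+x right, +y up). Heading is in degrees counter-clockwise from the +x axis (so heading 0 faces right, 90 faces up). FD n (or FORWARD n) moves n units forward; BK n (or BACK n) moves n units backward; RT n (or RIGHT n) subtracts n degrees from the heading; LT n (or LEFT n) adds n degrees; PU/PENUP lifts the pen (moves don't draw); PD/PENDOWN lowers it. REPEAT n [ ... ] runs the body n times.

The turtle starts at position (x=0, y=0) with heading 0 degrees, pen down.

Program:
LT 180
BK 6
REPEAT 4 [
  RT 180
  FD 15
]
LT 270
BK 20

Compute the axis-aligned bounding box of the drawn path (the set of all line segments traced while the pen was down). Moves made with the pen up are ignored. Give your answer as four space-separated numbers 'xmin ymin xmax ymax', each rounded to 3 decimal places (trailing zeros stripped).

Answer: 0 -20 21 0

Derivation:
Executing turtle program step by step:
Start: pos=(0,0), heading=0, pen down
LT 180: heading 0 -> 180
BK 6: (0,0) -> (6,0) [heading=180, draw]
REPEAT 4 [
  -- iteration 1/4 --
  RT 180: heading 180 -> 0
  FD 15: (6,0) -> (21,0) [heading=0, draw]
  -- iteration 2/4 --
  RT 180: heading 0 -> 180
  FD 15: (21,0) -> (6,0) [heading=180, draw]
  -- iteration 3/4 --
  RT 180: heading 180 -> 0
  FD 15: (6,0) -> (21,0) [heading=0, draw]
  -- iteration 4/4 --
  RT 180: heading 0 -> 180
  FD 15: (21,0) -> (6,0) [heading=180, draw]
]
LT 270: heading 180 -> 90
BK 20: (6,0) -> (6,-20) [heading=90, draw]
Final: pos=(6,-20), heading=90, 6 segment(s) drawn

Segment endpoints: x in {0, 6, 6, 21}, y in {-20, 0, 0, 0, 0, 0}
xmin=0, ymin=-20, xmax=21, ymax=0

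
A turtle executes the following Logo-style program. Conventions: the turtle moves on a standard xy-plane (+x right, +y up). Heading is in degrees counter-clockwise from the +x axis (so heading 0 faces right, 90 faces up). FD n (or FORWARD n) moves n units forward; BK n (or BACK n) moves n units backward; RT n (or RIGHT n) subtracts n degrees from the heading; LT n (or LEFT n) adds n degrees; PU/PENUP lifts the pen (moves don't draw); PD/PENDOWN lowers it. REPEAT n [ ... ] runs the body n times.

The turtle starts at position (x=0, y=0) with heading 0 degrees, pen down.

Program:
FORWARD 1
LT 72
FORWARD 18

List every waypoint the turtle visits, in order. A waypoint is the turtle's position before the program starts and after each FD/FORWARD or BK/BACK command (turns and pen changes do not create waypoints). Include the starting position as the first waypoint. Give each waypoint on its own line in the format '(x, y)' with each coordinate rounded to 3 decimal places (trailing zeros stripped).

Answer: (0, 0)
(1, 0)
(6.562, 17.119)

Derivation:
Executing turtle program step by step:
Start: pos=(0,0), heading=0, pen down
FD 1: (0,0) -> (1,0) [heading=0, draw]
LT 72: heading 0 -> 72
FD 18: (1,0) -> (6.562,17.119) [heading=72, draw]
Final: pos=(6.562,17.119), heading=72, 2 segment(s) drawn
Waypoints (3 total):
(0, 0)
(1, 0)
(6.562, 17.119)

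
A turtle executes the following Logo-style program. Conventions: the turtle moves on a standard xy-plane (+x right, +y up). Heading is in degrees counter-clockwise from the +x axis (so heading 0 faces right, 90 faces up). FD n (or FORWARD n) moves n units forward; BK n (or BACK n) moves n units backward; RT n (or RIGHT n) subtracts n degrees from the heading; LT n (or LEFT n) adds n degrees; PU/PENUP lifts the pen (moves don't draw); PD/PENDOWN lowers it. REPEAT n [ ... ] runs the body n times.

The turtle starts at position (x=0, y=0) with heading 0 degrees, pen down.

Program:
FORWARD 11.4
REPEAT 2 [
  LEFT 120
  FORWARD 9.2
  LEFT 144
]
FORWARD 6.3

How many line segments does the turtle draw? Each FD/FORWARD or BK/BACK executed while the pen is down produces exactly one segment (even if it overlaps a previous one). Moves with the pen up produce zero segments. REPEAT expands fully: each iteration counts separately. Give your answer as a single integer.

Answer: 4

Derivation:
Executing turtle program step by step:
Start: pos=(0,0), heading=0, pen down
FD 11.4: (0,0) -> (11.4,0) [heading=0, draw]
REPEAT 2 [
  -- iteration 1/2 --
  LT 120: heading 0 -> 120
  FD 9.2: (11.4,0) -> (6.8,7.967) [heading=120, draw]
  LT 144: heading 120 -> 264
  -- iteration 2/2 --
  LT 120: heading 264 -> 24
  FD 9.2: (6.8,7.967) -> (15.205,11.709) [heading=24, draw]
  LT 144: heading 24 -> 168
]
FD 6.3: (15.205,11.709) -> (9.042,13.019) [heading=168, draw]
Final: pos=(9.042,13.019), heading=168, 4 segment(s) drawn
Segments drawn: 4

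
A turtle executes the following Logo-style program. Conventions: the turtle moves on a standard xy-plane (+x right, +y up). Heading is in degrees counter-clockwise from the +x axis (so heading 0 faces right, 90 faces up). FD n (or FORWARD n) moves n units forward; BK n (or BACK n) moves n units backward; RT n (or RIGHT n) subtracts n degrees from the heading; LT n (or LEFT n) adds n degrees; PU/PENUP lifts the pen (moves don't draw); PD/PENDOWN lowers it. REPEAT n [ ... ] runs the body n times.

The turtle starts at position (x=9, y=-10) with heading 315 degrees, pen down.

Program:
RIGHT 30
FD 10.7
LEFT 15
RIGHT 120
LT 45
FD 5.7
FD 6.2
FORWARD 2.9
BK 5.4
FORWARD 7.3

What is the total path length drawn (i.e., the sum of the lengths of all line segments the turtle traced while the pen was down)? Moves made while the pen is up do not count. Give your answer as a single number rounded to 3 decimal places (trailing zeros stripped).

Executing turtle program step by step:
Start: pos=(9,-10), heading=315, pen down
RT 30: heading 315 -> 285
FD 10.7: (9,-10) -> (11.769,-20.335) [heading=285, draw]
LT 15: heading 285 -> 300
RT 120: heading 300 -> 180
LT 45: heading 180 -> 225
FD 5.7: (11.769,-20.335) -> (7.739,-24.366) [heading=225, draw]
FD 6.2: (7.739,-24.366) -> (3.355,-28.75) [heading=225, draw]
FD 2.9: (3.355,-28.75) -> (1.304,-30.801) [heading=225, draw]
BK 5.4: (1.304,-30.801) -> (5.123,-26.982) [heading=225, draw]
FD 7.3: (5.123,-26.982) -> (-0.039,-32.144) [heading=225, draw]
Final: pos=(-0.039,-32.144), heading=225, 6 segment(s) drawn

Segment lengths:
  seg 1: (9,-10) -> (11.769,-20.335), length = 10.7
  seg 2: (11.769,-20.335) -> (7.739,-24.366), length = 5.7
  seg 3: (7.739,-24.366) -> (3.355,-28.75), length = 6.2
  seg 4: (3.355,-28.75) -> (1.304,-30.801), length = 2.9
  seg 5: (1.304,-30.801) -> (5.123,-26.982), length = 5.4
  seg 6: (5.123,-26.982) -> (-0.039,-32.144), length = 7.3
Total = 38.2

Answer: 38.2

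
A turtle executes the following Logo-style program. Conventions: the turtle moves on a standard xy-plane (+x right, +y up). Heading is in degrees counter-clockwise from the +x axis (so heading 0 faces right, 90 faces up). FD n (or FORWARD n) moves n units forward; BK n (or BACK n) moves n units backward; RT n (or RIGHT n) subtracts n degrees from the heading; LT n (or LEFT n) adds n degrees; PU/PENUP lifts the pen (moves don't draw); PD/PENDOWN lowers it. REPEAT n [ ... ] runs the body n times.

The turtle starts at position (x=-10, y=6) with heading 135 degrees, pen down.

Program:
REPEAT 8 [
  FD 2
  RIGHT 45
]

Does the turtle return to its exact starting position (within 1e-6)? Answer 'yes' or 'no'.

Answer: yes

Derivation:
Executing turtle program step by step:
Start: pos=(-10,6), heading=135, pen down
REPEAT 8 [
  -- iteration 1/8 --
  FD 2: (-10,6) -> (-11.414,7.414) [heading=135, draw]
  RT 45: heading 135 -> 90
  -- iteration 2/8 --
  FD 2: (-11.414,7.414) -> (-11.414,9.414) [heading=90, draw]
  RT 45: heading 90 -> 45
  -- iteration 3/8 --
  FD 2: (-11.414,9.414) -> (-10,10.828) [heading=45, draw]
  RT 45: heading 45 -> 0
  -- iteration 4/8 --
  FD 2: (-10,10.828) -> (-8,10.828) [heading=0, draw]
  RT 45: heading 0 -> 315
  -- iteration 5/8 --
  FD 2: (-8,10.828) -> (-6.586,9.414) [heading=315, draw]
  RT 45: heading 315 -> 270
  -- iteration 6/8 --
  FD 2: (-6.586,9.414) -> (-6.586,7.414) [heading=270, draw]
  RT 45: heading 270 -> 225
  -- iteration 7/8 --
  FD 2: (-6.586,7.414) -> (-8,6) [heading=225, draw]
  RT 45: heading 225 -> 180
  -- iteration 8/8 --
  FD 2: (-8,6) -> (-10,6) [heading=180, draw]
  RT 45: heading 180 -> 135
]
Final: pos=(-10,6), heading=135, 8 segment(s) drawn

Start position: (-10, 6)
Final position: (-10, 6)
Distance = 0; < 1e-6 -> CLOSED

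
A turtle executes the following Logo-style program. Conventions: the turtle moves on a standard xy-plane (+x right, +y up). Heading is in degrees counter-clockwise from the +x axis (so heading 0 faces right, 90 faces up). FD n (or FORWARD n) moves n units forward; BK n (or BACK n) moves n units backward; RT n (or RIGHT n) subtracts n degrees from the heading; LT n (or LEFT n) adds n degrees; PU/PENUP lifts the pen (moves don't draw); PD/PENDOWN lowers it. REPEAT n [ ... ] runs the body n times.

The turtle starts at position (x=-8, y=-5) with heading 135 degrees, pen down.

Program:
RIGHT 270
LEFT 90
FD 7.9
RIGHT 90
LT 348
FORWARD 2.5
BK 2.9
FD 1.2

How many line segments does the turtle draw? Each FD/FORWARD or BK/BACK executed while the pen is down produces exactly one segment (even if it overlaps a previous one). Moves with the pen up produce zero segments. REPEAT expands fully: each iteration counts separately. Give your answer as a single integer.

Answer: 4

Derivation:
Executing turtle program step by step:
Start: pos=(-8,-5), heading=135, pen down
RT 270: heading 135 -> 225
LT 90: heading 225 -> 315
FD 7.9: (-8,-5) -> (-2.414,-10.586) [heading=315, draw]
RT 90: heading 315 -> 225
LT 348: heading 225 -> 213
FD 2.5: (-2.414,-10.586) -> (-4.511,-11.948) [heading=213, draw]
BK 2.9: (-4.511,-11.948) -> (-2.078,-10.368) [heading=213, draw]
FD 1.2: (-2.078,-10.368) -> (-3.085,-11.022) [heading=213, draw]
Final: pos=(-3.085,-11.022), heading=213, 4 segment(s) drawn
Segments drawn: 4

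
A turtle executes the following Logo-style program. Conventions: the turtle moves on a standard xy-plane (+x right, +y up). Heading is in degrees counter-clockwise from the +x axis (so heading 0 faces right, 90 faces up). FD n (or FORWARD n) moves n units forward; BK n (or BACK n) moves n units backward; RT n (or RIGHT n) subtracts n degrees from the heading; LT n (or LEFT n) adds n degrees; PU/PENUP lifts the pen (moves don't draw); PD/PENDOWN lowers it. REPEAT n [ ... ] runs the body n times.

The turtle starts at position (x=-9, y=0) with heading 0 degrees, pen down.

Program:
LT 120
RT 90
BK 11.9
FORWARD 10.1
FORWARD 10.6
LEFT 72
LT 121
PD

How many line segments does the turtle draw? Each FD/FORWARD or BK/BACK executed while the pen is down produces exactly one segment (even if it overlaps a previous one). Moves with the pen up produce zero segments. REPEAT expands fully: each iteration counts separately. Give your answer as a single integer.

Executing turtle program step by step:
Start: pos=(-9,0), heading=0, pen down
LT 120: heading 0 -> 120
RT 90: heading 120 -> 30
BK 11.9: (-9,0) -> (-19.306,-5.95) [heading=30, draw]
FD 10.1: (-19.306,-5.95) -> (-10.559,-0.9) [heading=30, draw]
FD 10.6: (-10.559,-0.9) -> (-1.379,4.4) [heading=30, draw]
LT 72: heading 30 -> 102
LT 121: heading 102 -> 223
PD: pen down
Final: pos=(-1.379,4.4), heading=223, 3 segment(s) drawn
Segments drawn: 3

Answer: 3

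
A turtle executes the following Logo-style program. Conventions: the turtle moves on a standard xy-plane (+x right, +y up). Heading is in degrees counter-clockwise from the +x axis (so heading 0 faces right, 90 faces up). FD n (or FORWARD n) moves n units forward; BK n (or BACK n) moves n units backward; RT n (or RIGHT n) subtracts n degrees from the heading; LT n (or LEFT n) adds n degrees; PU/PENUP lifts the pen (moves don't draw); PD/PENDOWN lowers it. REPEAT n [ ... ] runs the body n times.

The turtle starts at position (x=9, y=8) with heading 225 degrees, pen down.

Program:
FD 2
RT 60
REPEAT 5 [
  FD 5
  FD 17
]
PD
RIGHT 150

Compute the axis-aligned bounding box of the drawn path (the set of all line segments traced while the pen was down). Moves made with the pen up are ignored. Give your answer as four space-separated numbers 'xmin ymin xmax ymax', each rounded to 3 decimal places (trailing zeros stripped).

Executing turtle program step by step:
Start: pos=(9,8), heading=225, pen down
FD 2: (9,8) -> (7.586,6.586) [heading=225, draw]
RT 60: heading 225 -> 165
REPEAT 5 [
  -- iteration 1/5 --
  FD 5: (7.586,6.586) -> (2.756,7.88) [heading=165, draw]
  FD 17: (2.756,7.88) -> (-13.665,12.28) [heading=165, draw]
  -- iteration 2/5 --
  FD 5: (-13.665,12.28) -> (-18.494,13.574) [heading=165, draw]
  FD 17: (-18.494,13.574) -> (-34.915,17.974) [heading=165, draw]
  -- iteration 3/5 --
  FD 5: (-34.915,17.974) -> (-39.745,19.268) [heading=165, draw]
  FD 17: (-39.745,19.268) -> (-56.165,23.668) [heading=165, draw]
  -- iteration 4/5 --
  FD 5: (-56.165,23.668) -> (-60.995,24.962) [heading=165, draw]
  FD 17: (-60.995,24.962) -> (-77.416,29.362) [heading=165, draw]
  -- iteration 5/5 --
  FD 5: (-77.416,29.362) -> (-82.245,30.656) [heading=165, draw]
  FD 17: (-82.245,30.656) -> (-98.666,35.056) [heading=165, draw]
]
PD: pen down
RT 150: heading 165 -> 15
Final: pos=(-98.666,35.056), heading=15, 11 segment(s) drawn

Segment endpoints: x in {-98.666, -82.245, -77.416, -60.995, -56.165, -39.745, -34.915, -18.494, -13.665, 2.756, 7.586, 9}, y in {6.586, 7.88, 8, 12.28, 13.574, 17.974, 19.268, 23.668, 24.962, 29.362, 30.656, 35.056}
xmin=-98.666, ymin=6.586, xmax=9, ymax=35.056

Answer: -98.666 6.586 9 35.056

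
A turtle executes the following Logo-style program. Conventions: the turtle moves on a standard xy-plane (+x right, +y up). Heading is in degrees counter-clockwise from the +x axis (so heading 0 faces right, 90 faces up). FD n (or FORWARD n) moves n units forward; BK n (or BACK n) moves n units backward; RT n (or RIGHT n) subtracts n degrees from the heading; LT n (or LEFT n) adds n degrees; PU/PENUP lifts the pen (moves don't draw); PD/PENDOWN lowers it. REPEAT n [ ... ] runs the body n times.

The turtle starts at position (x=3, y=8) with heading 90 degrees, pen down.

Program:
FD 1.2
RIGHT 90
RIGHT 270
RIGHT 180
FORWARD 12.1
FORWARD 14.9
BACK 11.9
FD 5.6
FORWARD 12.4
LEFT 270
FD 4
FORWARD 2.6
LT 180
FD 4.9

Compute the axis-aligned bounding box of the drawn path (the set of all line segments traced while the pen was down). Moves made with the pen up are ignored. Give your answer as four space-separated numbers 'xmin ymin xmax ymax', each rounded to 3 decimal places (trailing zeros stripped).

Answer: -3.6 -23.9 3 9.2

Derivation:
Executing turtle program step by step:
Start: pos=(3,8), heading=90, pen down
FD 1.2: (3,8) -> (3,9.2) [heading=90, draw]
RT 90: heading 90 -> 0
RT 270: heading 0 -> 90
RT 180: heading 90 -> 270
FD 12.1: (3,9.2) -> (3,-2.9) [heading=270, draw]
FD 14.9: (3,-2.9) -> (3,-17.8) [heading=270, draw]
BK 11.9: (3,-17.8) -> (3,-5.9) [heading=270, draw]
FD 5.6: (3,-5.9) -> (3,-11.5) [heading=270, draw]
FD 12.4: (3,-11.5) -> (3,-23.9) [heading=270, draw]
LT 270: heading 270 -> 180
FD 4: (3,-23.9) -> (-1,-23.9) [heading=180, draw]
FD 2.6: (-1,-23.9) -> (-3.6,-23.9) [heading=180, draw]
LT 180: heading 180 -> 0
FD 4.9: (-3.6,-23.9) -> (1.3,-23.9) [heading=0, draw]
Final: pos=(1.3,-23.9), heading=0, 9 segment(s) drawn

Segment endpoints: x in {-3.6, -1, 1.3, 3, 3, 3, 3, 3, 3}, y in {-23.9, -17.8, -11.5, -5.9, -2.9, 8, 9.2}
xmin=-3.6, ymin=-23.9, xmax=3, ymax=9.2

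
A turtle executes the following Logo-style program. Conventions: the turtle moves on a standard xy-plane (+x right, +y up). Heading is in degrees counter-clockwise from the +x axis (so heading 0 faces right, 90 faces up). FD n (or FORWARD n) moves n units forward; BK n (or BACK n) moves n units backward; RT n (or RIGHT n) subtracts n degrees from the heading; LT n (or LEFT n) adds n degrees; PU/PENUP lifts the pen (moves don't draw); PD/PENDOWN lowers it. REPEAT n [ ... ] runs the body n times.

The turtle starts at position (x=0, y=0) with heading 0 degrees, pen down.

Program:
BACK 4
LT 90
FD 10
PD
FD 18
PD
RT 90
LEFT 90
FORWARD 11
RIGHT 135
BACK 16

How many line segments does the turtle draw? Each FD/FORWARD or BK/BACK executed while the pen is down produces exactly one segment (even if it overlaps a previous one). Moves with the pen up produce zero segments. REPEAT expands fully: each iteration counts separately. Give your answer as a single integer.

Answer: 5

Derivation:
Executing turtle program step by step:
Start: pos=(0,0), heading=0, pen down
BK 4: (0,0) -> (-4,0) [heading=0, draw]
LT 90: heading 0 -> 90
FD 10: (-4,0) -> (-4,10) [heading=90, draw]
PD: pen down
FD 18: (-4,10) -> (-4,28) [heading=90, draw]
PD: pen down
RT 90: heading 90 -> 0
LT 90: heading 0 -> 90
FD 11: (-4,28) -> (-4,39) [heading=90, draw]
RT 135: heading 90 -> 315
BK 16: (-4,39) -> (-15.314,50.314) [heading=315, draw]
Final: pos=(-15.314,50.314), heading=315, 5 segment(s) drawn
Segments drawn: 5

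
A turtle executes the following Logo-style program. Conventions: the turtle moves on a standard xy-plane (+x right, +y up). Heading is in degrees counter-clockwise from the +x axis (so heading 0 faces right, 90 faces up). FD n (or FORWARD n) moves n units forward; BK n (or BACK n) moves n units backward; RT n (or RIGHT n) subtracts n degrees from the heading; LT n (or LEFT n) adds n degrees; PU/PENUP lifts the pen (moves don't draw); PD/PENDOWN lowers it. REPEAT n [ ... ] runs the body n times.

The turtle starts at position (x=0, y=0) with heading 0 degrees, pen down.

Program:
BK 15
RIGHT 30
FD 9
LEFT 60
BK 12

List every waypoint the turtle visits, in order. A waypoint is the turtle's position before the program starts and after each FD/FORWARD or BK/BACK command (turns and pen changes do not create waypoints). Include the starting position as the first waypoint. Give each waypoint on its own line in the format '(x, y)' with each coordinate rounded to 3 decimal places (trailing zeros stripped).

Executing turtle program step by step:
Start: pos=(0,0), heading=0, pen down
BK 15: (0,0) -> (-15,0) [heading=0, draw]
RT 30: heading 0 -> 330
FD 9: (-15,0) -> (-7.206,-4.5) [heading=330, draw]
LT 60: heading 330 -> 30
BK 12: (-7.206,-4.5) -> (-17.598,-10.5) [heading=30, draw]
Final: pos=(-17.598,-10.5), heading=30, 3 segment(s) drawn
Waypoints (4 total):
(0, 0)
(-15, 0)
(-7.206, -4.5)
(-17.598, -10.5)

Answer: (0, 0)
(-15, 0)
(-7.206, -4.5)
(-17.598, -10.5)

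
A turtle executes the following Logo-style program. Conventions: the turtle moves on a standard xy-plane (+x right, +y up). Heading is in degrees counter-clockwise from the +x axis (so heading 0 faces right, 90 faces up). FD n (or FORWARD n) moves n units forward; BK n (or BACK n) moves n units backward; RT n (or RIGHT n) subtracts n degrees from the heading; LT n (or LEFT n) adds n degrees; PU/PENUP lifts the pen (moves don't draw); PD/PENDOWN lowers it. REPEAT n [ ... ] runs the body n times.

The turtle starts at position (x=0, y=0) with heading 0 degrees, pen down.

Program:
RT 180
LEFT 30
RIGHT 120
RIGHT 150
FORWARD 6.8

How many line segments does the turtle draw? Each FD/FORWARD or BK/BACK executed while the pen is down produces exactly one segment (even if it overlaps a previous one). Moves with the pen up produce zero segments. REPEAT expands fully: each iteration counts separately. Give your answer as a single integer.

Executing turtle program step by step:
Start: pos=(0,0), heading=0, pen down
RT 180: heading 0 -> 180
LT 30: heading 180 -> 210
RT 120: heading 210 -> 90
RT 150: heading 90 -> 300
FD 6.8: (0,0) -> (3.4,-5.889) [heading=300, draw]
Final: pos=(3.4,-5.889), heading=300, 1 segment(s) drawn
Segments drawn: 1

Answer: 1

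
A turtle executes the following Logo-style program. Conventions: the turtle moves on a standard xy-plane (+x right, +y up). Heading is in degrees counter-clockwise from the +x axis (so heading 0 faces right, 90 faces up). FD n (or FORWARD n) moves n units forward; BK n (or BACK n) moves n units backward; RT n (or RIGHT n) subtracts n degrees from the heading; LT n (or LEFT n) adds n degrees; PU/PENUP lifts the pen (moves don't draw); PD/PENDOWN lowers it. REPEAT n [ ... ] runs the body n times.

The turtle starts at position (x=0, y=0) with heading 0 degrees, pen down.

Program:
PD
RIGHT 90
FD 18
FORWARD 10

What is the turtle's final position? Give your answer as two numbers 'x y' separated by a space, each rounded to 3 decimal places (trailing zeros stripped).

Executing turtle program step by step:
Start: pos=(0,0), heading=0, pen down
PD: pen down
RT 90: heading 0 -> 270
FD 18: (0,0) -> (0,-18) [heading=270, draw]
FD 10: (0,-18) -> (0,-28) [heading=270, draw]
Final: pos=(0,-28), heading=270, 2 segment(s) drawn

Answer: 0 -28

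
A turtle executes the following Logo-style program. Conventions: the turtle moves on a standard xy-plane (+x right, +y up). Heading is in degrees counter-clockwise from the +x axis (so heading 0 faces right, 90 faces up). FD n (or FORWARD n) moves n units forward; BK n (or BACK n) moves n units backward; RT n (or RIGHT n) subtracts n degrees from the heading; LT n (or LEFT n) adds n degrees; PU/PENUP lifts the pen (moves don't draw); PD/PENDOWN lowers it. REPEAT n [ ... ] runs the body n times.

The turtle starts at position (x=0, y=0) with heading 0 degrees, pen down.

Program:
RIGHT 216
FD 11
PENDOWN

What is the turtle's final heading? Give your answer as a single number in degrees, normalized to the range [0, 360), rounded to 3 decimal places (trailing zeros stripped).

Executing turtle program step by step:
Start: pos=(0,0), heading=0, pen down
RT 216: heading 0 -> 144
FD 11: (0,0) -> (-8.899,6.466) [heading=144, draw]
PD: pen down
Final: pos=(-8.899,6.466), heading=144, 1 segment(s) drawn

Answer: 144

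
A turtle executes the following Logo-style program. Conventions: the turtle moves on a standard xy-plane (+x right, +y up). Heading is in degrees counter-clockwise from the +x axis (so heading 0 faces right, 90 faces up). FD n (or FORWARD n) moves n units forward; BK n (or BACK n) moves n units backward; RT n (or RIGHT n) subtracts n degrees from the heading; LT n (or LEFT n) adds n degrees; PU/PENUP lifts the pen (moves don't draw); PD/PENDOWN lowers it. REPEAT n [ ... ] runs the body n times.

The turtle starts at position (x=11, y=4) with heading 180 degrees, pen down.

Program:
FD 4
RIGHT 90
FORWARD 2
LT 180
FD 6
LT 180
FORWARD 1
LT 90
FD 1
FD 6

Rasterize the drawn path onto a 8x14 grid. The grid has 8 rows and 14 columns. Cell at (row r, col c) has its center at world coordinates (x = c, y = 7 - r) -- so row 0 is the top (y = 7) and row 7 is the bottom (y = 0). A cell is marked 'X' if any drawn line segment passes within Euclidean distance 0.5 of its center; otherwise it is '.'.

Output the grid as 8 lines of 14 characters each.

Answer: ..............
.......X......
.......X......
.......XXXXX..
.......X......
.......X......
XXXXXXXX......
.......X......

Derivation:
Segment 0: (11,4) -> (7,4)
Segment 1: (7,4) -> (7,6)
Segment 2: (7,6) -> (7,0)
Segment 3: (7,0) -> (7,1)
Segment 4: (7,1) -> (6,1)
Segment 5: (6,1) -> (-0,1)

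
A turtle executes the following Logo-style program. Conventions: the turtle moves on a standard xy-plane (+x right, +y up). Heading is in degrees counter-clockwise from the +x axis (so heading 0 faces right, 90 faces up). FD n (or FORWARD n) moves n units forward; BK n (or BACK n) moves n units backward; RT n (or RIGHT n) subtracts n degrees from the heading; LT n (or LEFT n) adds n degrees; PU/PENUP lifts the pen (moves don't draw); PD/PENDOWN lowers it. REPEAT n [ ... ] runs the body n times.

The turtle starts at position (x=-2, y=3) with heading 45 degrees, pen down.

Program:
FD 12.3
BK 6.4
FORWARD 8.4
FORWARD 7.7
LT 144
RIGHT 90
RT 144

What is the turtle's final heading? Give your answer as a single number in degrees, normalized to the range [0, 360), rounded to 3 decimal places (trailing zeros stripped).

Executing turtle program step by step:
Start: pos=(-2,3), heading=45, pen down
FD 12.3: (-2,3) -> (6.697,11.697) [heading=45, draw]
BK 6.4: (6.697,11.697) -> (2.172,7.172) [heading=45, draw]
FD 8.4: (2.172,7.172) -> (8.112,13.112) [heading=45, draw]
FD 7.7: (8.112,13.112) -> (13.556,18.556) [heading=45, draw]
LT 144: heading 45 -> 189
RT 90: heading 189 -> 99
RT 144: heading 99 -> 315
Final: pos=(13.556,18.556), heading=315, 4 segment(s) drawn

Answer: 315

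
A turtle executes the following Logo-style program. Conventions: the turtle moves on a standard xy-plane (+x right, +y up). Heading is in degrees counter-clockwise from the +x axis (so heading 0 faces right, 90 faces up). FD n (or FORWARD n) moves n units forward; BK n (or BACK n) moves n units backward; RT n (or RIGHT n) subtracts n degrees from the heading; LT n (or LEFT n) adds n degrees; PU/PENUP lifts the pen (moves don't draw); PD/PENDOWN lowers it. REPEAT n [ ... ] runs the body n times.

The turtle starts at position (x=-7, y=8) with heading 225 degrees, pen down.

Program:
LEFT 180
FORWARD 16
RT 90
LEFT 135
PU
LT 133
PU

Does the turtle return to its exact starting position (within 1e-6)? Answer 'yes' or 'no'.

Answer: no

Derivation:
Executing turtle program step by step:
Start: pos=(-7,8), heading=225, pen down
LT 180: heading 225 -> 45
FD 16: (-7,8) -> (4.314,19.314) [heading=45, draw]
RT 90: heading 45 -> 315
LT 135: heading 315 -> 90
PU: pen up
LT 133: heading 90 -> 223
PU: pen up
Final: pos=(4.314,19.314), heading=223, 1 segment(s) drawn

Start position: (-7, 8)
Final position: (4.314, 19.314)
Distance = 16; >= 1e-6 -> NOT closed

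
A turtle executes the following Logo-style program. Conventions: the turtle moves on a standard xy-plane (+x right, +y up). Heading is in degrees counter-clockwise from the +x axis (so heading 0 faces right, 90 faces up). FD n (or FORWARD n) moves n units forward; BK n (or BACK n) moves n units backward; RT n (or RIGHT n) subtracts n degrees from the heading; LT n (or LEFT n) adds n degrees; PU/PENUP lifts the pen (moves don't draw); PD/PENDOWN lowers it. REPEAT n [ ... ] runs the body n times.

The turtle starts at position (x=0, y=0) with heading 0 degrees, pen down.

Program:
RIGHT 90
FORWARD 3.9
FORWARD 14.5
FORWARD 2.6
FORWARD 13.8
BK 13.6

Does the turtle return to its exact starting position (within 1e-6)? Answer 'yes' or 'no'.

Answer: no

Derivation:
Executing turtle program step by step:
Start: pos=(0,0), heading=0, pen down
RT 90: heading 0 -> 270
FD 3.9: (0,0) -> (0,-3.9) [heading=270, draw]
FD 14.5: (0,-3.9) -> (0,-18.4) [heading=270, draw]
FD 2.6: (0,-18.4) -> (0,-21) [heading=270, draw]
FD 13.8: (0,-21) -> (0,-34.8) [heading=270, draw]
BK 13.6: (0,-34.8) -> (0,-21.2) [heading=270, draw]
Final: pos=(0,-21.2), heading=270, 5 segment(s) drawn

Start position: (0, 0)
Final position: (0, -21.2)
Distance = 21.2; >= 1e-6 -> NOT closed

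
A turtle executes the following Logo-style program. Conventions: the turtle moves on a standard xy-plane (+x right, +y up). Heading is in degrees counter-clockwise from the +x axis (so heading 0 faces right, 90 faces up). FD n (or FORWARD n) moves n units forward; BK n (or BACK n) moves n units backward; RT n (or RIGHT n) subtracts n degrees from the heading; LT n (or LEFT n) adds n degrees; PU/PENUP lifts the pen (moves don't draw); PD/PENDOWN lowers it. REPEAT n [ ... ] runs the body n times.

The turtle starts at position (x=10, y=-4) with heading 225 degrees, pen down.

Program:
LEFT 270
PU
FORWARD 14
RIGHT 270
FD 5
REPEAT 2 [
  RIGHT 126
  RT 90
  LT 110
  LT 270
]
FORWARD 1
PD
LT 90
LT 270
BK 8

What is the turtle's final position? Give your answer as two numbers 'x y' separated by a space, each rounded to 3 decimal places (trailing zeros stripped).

Answer: 3.386 3.939

Derivation:
Executing turtle program step by step:
Start: pos=(10,-4), heading=225, pen down
LT 270: heading 225 -> 135
PU: pen up
FD 14: (10,-4) -> (0.101,5.899) [heading=135, move]
RT 270: heading 135 -> 225
FD 5: (0.101,5.899) -> (-3.435,2.364) [heading=225, move]
REPEAT 2 [
  -- iteration 1/2 --
  RT 126: heading 225 -> 99
  RT 90: heading 99 -> 9
  LT 110: heading 9 -> 119
  LT 270: heading 119 -> 29
  -- iteration 2/2 --
  RT 126: heading 29 -> 263
  RT 90: heading 263 -> 173
  LT 110: heading 173 -> 283
  LT 270: heading 283 -> 193
]
FD 1: (-3.435,2.364) -> (-4.409,2.139) [heading=193, move]
PD: pen down
LT 90: heading 193 -> 283
LT 270: heading 283 -> 193
BK 8: (-4.409,2.139) -> (3.386,3.939) [heading=193, draw]
Final: pos=(3.386,3.939), heading=193, 1 segment(s) drawn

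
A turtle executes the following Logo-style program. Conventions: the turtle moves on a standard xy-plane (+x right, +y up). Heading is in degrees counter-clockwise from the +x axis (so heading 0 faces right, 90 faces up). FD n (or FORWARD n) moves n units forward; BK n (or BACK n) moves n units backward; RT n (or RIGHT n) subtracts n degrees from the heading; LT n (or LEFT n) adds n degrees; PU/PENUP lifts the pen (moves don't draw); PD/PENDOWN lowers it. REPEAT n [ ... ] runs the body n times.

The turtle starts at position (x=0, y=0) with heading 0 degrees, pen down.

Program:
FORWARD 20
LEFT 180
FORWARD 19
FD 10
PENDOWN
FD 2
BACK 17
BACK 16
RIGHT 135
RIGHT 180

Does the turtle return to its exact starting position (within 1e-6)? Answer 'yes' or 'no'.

Answer: no

Derivation:
Executing turtle program step by step:
Start: pos=(0,0), heading=0, pen down
FD 20: (0,0) -> (20,0) [heading=0, draw]
LT 180: heading 0 -> 180
FD 19: (20,0) -> (1,0) [heading=180, draw]
FD 10: (1,0) -> (-9,0) [heading=180, draw]
PD: pen down
FD 2: (-9,0) -> (-11,0) [heading=180, draw]
BK 17: (-11,0) -> (6,0) [heading=180, draw]
BK 16: (6,0) -> (22,0) [heading=180, draw]
RT 135: heading 180 -> 45
RT 180: heading 45 -> 225
Final: pos=(22,0), heading=225, 6 segment(s) drawn

Start position: (0, 0)
Final position: (22, 0)
Distance = 22; >= 1e-6 -> NOT closed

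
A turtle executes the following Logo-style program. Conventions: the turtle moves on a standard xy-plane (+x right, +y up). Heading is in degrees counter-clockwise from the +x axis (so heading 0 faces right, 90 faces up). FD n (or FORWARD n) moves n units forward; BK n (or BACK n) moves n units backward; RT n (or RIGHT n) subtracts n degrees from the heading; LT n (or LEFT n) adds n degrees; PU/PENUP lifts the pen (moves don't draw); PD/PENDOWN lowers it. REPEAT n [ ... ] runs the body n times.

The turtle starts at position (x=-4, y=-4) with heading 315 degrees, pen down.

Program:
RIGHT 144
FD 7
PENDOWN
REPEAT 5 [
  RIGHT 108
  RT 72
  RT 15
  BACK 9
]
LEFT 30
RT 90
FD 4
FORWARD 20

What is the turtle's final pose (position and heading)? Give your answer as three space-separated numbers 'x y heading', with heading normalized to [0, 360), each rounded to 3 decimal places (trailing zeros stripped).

Answer: -34.563 -11.185 216

Derivation:
Executing turtle program step by step:
Start: pos=(-4,-4), heading=315, pen down
RT 144: heading 315 -> 171
FD 7: (-4,-4) -> (-10.914,-2.905) [heading=171, draw]
PD: pen down
REPEAT 5 [
  -- iteration 1/5 --
  RT 108: heading 171 -> 63
  RT 72: heading 63 -> 351
  RT 15: heading 351 -> 336
  BK 9: (-10.914,-2.905) -> (-19.136,0.756) [heading=336, draw]
  -- iteration 2/5 --
  RT 108: heading 336 -> 228
  RT 72: heading 228 -> 156
  RT 15: heading 156 -> 141
  BK 9: (-19.136,0.756) -> (-12.141,-4.908) [heading=141, draw]
  -- iteration 3/5 --
  RT 108: heading 141 -> 33
  RT 72: heading 33 -> 321
  RT 15: heading 321 -> 306
  BK 9: (-12.141,-4.908) -> (-17.431,2.373) [heading=306, draw]
  -- iteration 4/5 --
  RT 108: heading 306 -> 198
  RT 72: heading 198 -> 126
  RT 15: heading 126 -> 111
  BK 9: (-17.431,2.373) -> (-14.206,-6.029) [heading=111, draw]
  -- iteration 5/5 --
  RT 108: heading 111 -> 3
  RT 72: heading 3 -> 291
  RT 15: heading 291 -> 276
  BK 9: (-14.206,-6.029) -> (-15.147,2.921) [heading=276, draw]
]
LT 30: heading 276 -> 306
RT 90: heading 306 -> 216
FD 4: (-15.147,2.921) -> (-18.383,0.57) [heading=216, draw]
FD 20: (-18.383,0.57) -> (-34.563,-11.185) [heading=216, draw]
Final: pos=(-34.563,-11.185), heading=216, 8 segment(s) drawn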